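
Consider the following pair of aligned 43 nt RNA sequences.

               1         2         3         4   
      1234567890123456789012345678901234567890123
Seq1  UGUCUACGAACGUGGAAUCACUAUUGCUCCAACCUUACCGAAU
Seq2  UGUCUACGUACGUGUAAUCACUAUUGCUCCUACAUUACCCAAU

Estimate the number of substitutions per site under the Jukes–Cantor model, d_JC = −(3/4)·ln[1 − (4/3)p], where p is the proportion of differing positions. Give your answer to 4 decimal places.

Mismatches occur at site 9 (A↔U), site 15 (G↔U), site 31 (A↔U), site 34 (C↔A), site 40 (G↔C).
p = 5/43 = 0.116279.
d = −0.75 · ln(1 − (4/3)·0.116279) = −0.75 · ln(0.844961) = −0.75 · (-0.168465) = 0.1263.

0.1263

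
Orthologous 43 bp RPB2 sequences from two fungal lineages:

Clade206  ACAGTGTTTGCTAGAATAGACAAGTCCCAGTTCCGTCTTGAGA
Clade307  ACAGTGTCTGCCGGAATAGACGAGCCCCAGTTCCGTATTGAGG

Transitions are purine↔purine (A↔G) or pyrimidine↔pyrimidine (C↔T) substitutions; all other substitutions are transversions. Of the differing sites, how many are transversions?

Differing sites — 8:T/C (Ti); 12:T/C (Ti); 13:A/G (Ti); 22:A/G (Ti); 25:T/C (Ti); 37:C/A (Tv); 43:A/G (Ti).
Of the 7 differences, 6 transitions and 1 transversion, so the answer is 1.

1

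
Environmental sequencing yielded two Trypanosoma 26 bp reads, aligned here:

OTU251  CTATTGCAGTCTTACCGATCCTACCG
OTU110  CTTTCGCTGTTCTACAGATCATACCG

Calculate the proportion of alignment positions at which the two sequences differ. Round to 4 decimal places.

Mismatches occur at site 3 (A→T), site 5 (T→C), site 8 (A→T), site 11 (C→T), site 12 (T→C), site 16 (C→A), site 21 (C→A).
There are 7 differences over 26 sites, so p = 7/26 = 0.2692.

0.2692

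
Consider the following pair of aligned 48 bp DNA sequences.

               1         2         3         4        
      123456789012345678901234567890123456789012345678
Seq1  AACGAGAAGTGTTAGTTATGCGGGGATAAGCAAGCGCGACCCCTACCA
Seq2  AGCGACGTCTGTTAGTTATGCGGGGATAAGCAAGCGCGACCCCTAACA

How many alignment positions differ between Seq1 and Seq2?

6

Differing sites — 2:A/G; 6:G/C; 7:A/G; 8:A/T; 9:G/C; 46:C/A.
That gives 6 mismatches out of 48 aligned sites, so the Hamming distance is 6.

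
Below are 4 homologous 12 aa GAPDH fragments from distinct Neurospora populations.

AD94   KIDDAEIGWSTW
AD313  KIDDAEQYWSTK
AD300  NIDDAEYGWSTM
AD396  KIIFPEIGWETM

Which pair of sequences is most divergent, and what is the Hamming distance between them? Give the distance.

7

Pairwise Hamming distances:
  AD94 vs AD313: 3
  AD94 vs AD300: 3
  AD94 vs AD396: 5
  AD313 vs AD300: 4
  AD313 vs AD396: 7
  AD300 vs AD396: 6
The largest is 7, between AD313 and AD396.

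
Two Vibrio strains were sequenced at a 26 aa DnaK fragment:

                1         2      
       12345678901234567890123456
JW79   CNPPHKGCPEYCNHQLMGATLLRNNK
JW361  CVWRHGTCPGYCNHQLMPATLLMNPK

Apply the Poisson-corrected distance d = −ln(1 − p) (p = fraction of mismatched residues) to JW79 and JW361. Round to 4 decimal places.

0.4249

Mismatches occur at site 2 (N/V), site 3 (P/W), site 4 (P/R), site 6 (K/G), site 7 (G/T), site 10 (E/G), site 18 (G/P), site 23 (R/M), site 25 (N/P).
p = 9/26 = 0.346154.
d = −ln(1 − 0.346154) = −ln(0.653846) = 0.4249.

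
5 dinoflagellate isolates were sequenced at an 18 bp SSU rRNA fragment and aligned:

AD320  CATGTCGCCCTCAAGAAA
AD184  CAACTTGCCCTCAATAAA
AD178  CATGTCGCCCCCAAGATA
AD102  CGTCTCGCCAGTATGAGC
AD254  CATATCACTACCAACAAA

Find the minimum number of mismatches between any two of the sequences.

Pairwise Hamming distances:
  AD320 vs AD184: 4
  AD320 vs AD178: 2
  AD320 vs AD102: 8
  AD320 vs AD254: 6
  AD184 vs AD178: 6
  AD184 vs AD102: 10
  AD184 vs AD254: 8
  AD178 vs AD102: 8
  AD178 vs AD254: 6
  AD102 vs AD254: 10
The smallest is 2, between AD320 and AD178.

2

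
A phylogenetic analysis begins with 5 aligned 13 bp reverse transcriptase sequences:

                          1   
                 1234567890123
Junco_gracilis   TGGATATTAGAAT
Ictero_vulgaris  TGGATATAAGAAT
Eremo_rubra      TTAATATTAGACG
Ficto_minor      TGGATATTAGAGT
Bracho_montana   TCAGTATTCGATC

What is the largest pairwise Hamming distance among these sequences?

Pairwise Hamming distances:
  Junco_gracilis vs Ictero_vulgaris: 1
  Junco_gracilis vs Eremo_rubra: 4
  Junco_gracilis vs Ficto_minor: 1
  Junco_gracilis vs Bracho_montana: 6
  Ictero_vulgaris vs Eremo_rubra: 5
  Ictero_vulgaris vs Ficto_minor: 2
  Ictero_vulgaris vs Bracho_montana: 7
  Eremo_rubra vs Ficto_minor: 4
  Eremo_rubra vs Bracho_montana: 5
  Ficto_minor vs Bracho_montana: 6
The largest is 7, between Ictero_vulgaris and Bracho_montana.

7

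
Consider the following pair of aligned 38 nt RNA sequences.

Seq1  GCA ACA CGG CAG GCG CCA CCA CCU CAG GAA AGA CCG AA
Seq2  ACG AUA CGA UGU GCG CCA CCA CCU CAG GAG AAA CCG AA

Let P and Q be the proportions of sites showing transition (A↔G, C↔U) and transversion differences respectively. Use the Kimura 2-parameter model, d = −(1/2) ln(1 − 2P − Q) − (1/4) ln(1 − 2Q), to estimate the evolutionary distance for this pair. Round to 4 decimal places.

0.3100

Mismatches occur at site 1 (G/A, transition), site 3 (A/G, transition), site 5 (C/U, transition), site 9 (G/A, transition), site 10 (C/U, transition), site 11 (A/G, transition), site 12 (G/U, transversion), site 30 (A/G, transition), site 32 (G/A, transition).
Of the 9 differences, 8 transitions and 1 transversion over 38 sites: P = 8/38 = 0.210526, Q = 1/38 = 0.026316.
d = −0.5·ln(0.552632) − 0.25·ln(0.947368) = −0.5·(-0.593063) − 0.25·(-0.054068) = 0.3100.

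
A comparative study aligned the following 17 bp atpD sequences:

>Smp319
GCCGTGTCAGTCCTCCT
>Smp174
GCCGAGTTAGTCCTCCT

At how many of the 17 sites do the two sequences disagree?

The sequences differ at positions 5 (T/A), 8 (C/T).
That gives 2 mismatches out of 17 aligned sites, so the Hamming distance is 2.

2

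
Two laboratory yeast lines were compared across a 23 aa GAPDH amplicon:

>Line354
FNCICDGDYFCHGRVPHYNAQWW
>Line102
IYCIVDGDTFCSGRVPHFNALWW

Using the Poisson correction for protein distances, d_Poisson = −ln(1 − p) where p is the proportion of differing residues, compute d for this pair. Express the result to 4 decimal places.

Mismatches occur at site 1 (F↔I), site 2 (N↔Y), site 5 (C↔V), site 9 (Y↔T), site 12 (H↔S), site 18 (Y↔F), site 21 (Q↔L).
p = 7/23 = 0.304348.
d = −ln(1 − 0.304348) = −ln(0.695652) = 0.3629.

0.3629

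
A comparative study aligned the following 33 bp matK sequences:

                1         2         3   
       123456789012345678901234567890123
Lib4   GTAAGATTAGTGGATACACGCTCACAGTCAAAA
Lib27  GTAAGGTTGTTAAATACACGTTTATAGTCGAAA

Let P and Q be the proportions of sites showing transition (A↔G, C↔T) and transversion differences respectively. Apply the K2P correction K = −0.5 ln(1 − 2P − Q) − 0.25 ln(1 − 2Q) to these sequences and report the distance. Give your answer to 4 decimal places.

The sequences differ at positions 6 (A/G, transition), 9 (A/G, transition), 10 (G/T, transversion), 12 (G/A, transition), 13 (G/A, transition), 21 (C/T, transition), 23 (C/T, transition), 25 (C/T, transition), 30 (A/G, transition).
Of the 9 differences, 8 transitions and 1 transversion over 33 sites: P = 8/33 = 0.242424, Q = 1/33 = 0.030303.
d = −0.5·ln(0.484849) − 0.25·ln(0.939394) = −0.5·(-0.723918) − 0.25·(-0.062520) = 0.3776.

0.3776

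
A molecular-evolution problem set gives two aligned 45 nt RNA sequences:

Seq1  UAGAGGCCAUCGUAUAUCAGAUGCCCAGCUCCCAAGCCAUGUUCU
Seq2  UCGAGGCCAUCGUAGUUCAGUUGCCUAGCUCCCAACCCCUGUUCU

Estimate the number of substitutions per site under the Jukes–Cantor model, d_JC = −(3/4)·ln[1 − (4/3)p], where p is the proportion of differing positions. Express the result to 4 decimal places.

Mismatches occur at site 2 (A→C), site 15 (U→G), site 16 (A→U), site 21 (A→U), site 26 (C→U), site 36 (G→C), site 39 (A→C).
p = 7/45 = 0.155556.
d = −0.75 · ln(1 − (4/3)·0.155556) = −0.75 · ln(0.792592) = −0.75 · (-0.232447) = 0.1743.

0.1743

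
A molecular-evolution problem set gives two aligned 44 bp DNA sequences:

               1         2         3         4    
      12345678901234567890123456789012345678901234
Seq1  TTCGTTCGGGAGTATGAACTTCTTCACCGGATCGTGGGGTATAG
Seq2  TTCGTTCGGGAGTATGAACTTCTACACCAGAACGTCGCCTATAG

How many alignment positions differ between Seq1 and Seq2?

The sequences differ at positions 24 (T/A), 29 (G/A), 32 (T/A), 36 (G/C), 38 (G/C), 39 (G/C).
That gives 6 mismatches out of 44 aligned sites, so the Hamming distance is 6.

6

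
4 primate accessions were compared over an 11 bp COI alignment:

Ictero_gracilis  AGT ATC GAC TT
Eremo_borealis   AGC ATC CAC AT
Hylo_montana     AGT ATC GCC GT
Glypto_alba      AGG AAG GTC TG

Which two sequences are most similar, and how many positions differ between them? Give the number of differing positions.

Pairwise Hamming distances:
  Ictero_gracilis vs Eremo_borealis: 3
  Ictero_gracilis vs Hylo_montana: 2
  Ictero_gracilis vs Glypto_alba: 5
  Eremo_borealis vs Hylo_montana: 4
  Eremo_borealis vs Glypto_alba: 7
  Hylo_montana vs Glypto_alba: 6
The smallest is 2, between Ictero_gracilis and Hylo_montana.

2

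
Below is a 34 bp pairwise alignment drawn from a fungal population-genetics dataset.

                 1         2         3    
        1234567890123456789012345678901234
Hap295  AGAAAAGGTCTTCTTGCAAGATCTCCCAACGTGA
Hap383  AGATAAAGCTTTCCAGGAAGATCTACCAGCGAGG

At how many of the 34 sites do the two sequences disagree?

11

Differing sites — 4:A/T; 7:G/A; 9:T/C; 10:C/T; 14:T/C; 15:T/A; 17:C/G; 25:C/A; 29:A/G; 32:T/A; 34:A/G.
That gives 11 mismatches out of 34 aligned sites, so the Hamming distance is 11.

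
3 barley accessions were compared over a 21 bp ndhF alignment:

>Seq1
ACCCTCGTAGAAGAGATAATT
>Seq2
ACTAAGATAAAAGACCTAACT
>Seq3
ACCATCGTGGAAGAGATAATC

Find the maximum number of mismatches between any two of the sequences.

Pairwise Hamming distances:
  Seq1 vs Seq2: 9
  Seq1 vs Seq3: 3
  Seq2 vs Seq3: 10
The largest is 10, between Seq2 and Seq3.

10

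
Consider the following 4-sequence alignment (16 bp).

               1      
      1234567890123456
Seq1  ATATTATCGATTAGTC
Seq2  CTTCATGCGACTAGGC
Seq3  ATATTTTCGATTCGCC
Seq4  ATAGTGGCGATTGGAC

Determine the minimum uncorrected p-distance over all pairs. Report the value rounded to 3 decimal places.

0.188

Pairwise Hamming distances:
  Seq1 vs Seq2: 8
  Seq1 vs Seq3: 3
  Seq1 vs Seq4: 5
  Seq2 vs Seq3: 8
  Seq2 vs Seq4: 8
  Seq3 vs Seq4: 5
The smallest is 3 mismatches, between Seq1 and Seq3; p = 3/16 = 0.188.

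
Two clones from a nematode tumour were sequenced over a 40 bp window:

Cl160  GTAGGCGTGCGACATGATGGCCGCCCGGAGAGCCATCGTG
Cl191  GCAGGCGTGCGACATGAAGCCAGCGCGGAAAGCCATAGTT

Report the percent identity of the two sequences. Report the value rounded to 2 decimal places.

80.00%

Mismatches occur at site 2 (T→C), site 18 (T→A), site 20 (G→C), site 22 (C→A), site 25 (C→G), site 30 (G→A), site 37 (C→A), site 40 (G→T).
32 of the 40 sites match, so the percent identity is 32/40 × 100 = 80.00%.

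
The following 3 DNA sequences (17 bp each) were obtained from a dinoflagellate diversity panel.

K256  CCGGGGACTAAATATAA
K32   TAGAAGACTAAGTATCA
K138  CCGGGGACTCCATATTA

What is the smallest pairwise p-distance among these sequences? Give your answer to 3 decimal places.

Pairwise Hamming distances:
  K256 vs K32: 6
  K256 vs K138: 3
  K32 vs K138: 8
The smallest is 3 mismatches, between K256 and K138; p = 3/17 = 0.176.

0.176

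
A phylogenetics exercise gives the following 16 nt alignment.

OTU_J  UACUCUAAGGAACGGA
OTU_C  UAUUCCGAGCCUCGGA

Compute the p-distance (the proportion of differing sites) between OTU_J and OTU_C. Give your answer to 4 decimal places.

Differing sites — 3:C/U; 6:U/C; 7:A/G; 10:G/C; 11:A/C; 12:A/U.
There are 6 differences over 16 sites, so p = 6/16 = 0.3750.

0.3750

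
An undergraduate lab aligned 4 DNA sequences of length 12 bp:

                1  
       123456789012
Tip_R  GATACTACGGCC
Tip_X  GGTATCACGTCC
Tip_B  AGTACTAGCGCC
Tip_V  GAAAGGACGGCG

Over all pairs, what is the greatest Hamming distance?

8

Pairwise Hamming distances:
  Tip_R vs Tip_X: 4
  Tip_R vs Tip_B: 4
  Tip_R vs Tip_V: 4
  Tip_X vs Tip_B: 6
  Tip_X vs Tip_V: 6
  Tip_B vs Tip_V: 8
The largest is 8, between Tip_B and Tip_V.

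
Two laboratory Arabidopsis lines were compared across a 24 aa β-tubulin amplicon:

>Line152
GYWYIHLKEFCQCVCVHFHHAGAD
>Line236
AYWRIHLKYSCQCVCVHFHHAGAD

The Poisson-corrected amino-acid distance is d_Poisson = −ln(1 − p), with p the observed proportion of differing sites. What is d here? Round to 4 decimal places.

Differing sites — 1:G/A; 4:Y/R; 9:E/Y; 10:F/S.
p = 4/24 = 0.166667.
d = −ln(1 − 0.166667) = −ln(0.833333) = 0.1823.

0.1823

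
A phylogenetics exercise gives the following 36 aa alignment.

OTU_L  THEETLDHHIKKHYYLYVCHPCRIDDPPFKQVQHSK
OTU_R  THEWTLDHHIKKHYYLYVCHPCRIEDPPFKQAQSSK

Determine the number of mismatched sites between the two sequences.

4

The sequences differ at positions 4 (E/W), 25 (D/E), 32 (V/A), 34 (H/S).
That gives 4 mismatches out of 36 aligned sites, so the Hamming distance is 4.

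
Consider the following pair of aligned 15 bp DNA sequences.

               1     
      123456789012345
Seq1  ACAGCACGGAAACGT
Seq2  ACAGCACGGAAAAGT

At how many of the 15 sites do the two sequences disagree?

The sequences differ at position 13 (C/A).
That gives 1 mismatch out of 15 aligned sites, so the Hamming distance is 1.

1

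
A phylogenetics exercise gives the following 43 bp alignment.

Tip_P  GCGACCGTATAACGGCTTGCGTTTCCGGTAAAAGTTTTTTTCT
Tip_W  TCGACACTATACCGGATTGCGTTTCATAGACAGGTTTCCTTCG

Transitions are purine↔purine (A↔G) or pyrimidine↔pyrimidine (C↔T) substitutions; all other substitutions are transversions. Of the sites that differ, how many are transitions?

Mismatches occur at site 1 (G→T, transversion), site 6 (C→A, transversion), site 7 (G→C, transversion), site 12 (A→C, transversion), site 16 (C→A, transversion), site 26 (C→A, transversion), site 27 (G→T, transversion), site 28 (G→A, transition), site 29 (T→G, transversion), site 31 (A→C, transversion), site 33 (A→G, transition), site 38 (T→C, transition), site 39 (T→C, transition), site 43 (T→G, transversion).
Of the 14 differences, 4 transitions and 10 transversions, so the answer is 4.

4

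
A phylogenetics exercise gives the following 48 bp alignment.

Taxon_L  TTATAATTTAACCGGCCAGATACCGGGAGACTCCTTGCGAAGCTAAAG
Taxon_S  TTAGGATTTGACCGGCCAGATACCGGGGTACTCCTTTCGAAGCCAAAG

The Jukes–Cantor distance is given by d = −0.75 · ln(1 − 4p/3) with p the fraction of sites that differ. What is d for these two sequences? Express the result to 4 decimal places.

The sequences differ at positions 4 (T/G), 5 (A/G), 10 (A/G), 28 (A/G), 29 (G/T), 37 (G/T), 44 (T/C).
p = 7/48 = 0.145833.
d = −0.75 · ln(1 − (4/3)·0.145833) = −0.75 · ln(0.805556) = −0.75 · (-0.216223) = 0.1622.

0.1622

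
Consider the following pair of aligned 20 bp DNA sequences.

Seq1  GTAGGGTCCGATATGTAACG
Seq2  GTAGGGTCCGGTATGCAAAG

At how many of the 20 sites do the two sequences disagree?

3

Differing sites — 11:A/G; 16:T/C; 19:C/A.
That gives 3 mismatches out of 20 aligned sites, so the Hamming distance is 3.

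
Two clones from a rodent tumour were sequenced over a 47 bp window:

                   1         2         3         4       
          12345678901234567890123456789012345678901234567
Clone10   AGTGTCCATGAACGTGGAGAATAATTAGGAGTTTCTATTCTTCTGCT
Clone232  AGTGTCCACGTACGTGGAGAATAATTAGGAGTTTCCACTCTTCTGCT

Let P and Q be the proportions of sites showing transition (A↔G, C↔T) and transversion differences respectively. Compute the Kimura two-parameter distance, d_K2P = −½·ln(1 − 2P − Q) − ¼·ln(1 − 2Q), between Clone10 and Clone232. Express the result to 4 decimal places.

Mismatches occur at site 9 (T→C, transition), site 11 (A→T, transversion), site 36 (T→C, transition), site 38 (T→C, transition).
Of the 4 differences, 3 transitions and 1 transversion over 47 sites: P = 3/47 = 0.063830, Q = 1/47 = 0.021277.
d = −0.5·ln(0.851063) − 0.25·ln(0.957446) = −0.5·(-0.161269) − 0.25·(-0.043486) = 0.0915.

0.0915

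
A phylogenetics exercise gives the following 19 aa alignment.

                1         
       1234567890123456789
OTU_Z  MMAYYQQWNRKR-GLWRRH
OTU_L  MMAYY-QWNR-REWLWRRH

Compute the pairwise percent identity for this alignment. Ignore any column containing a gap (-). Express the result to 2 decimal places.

Excluding the 3 gap columns leaves 16 comparable sites.
A single mismatch occurs at site 14 (G/W).
15 of the 16 comparable sites match, so the percent identity is 15/16 × 100 = 93.75%.

93.75%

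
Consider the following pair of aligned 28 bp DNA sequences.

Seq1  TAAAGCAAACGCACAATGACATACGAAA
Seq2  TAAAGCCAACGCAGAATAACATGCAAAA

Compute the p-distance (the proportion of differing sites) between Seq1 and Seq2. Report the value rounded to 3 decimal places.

Differing sites — 7:A/C; 14:C/G; 18:G/A; 23:A/G; 25:G/A.
There are 5 differences over 28 sites, so p = 5/28 = 0.179.

0.179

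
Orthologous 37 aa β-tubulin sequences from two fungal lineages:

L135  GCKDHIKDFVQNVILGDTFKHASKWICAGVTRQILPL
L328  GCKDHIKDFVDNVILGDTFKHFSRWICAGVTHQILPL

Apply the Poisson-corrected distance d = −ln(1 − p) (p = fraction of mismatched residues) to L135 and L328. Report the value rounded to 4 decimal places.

Mismatches occur at site 11 (Q↔D), site 22 (A↔F), site 24 (K↔R), site 32 (R↔H).
p = 4/37 = 0.108108.
d = −ln(1 − 0.108108) = −ln(0.891892) = 0.1144.

0.1144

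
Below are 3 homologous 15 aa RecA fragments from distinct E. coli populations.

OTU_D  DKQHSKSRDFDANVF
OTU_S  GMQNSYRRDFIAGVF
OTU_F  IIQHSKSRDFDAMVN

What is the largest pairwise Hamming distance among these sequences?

Pairwise Hamming distances:
  OTU_D vs OTU_S: 7
  OTU_D vs OTU_F: 4
  OTU_S vs OTU_F: 8
The largest is 8, between OTU_S and OTU_F.

8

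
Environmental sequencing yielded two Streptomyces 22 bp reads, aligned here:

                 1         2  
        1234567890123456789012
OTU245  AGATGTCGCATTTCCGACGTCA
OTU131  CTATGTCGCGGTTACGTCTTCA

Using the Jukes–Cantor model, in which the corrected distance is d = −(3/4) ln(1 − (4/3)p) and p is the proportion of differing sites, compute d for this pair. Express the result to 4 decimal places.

Mismatches occur at site 1 (A↔C), site 2 (G↔T), site 10 (A↔G), site 11 (T↔G), site 14 (C↔A), site 17 (A↔T), site 19 (G↔T).
p = 7/22 = 0.318182.
d = −0.75 · ln(1 − (4/3)·0.318182) = −0.75 · ln(0.575757) = −0.75 · (-0.552070) = 0.4141.

0.4141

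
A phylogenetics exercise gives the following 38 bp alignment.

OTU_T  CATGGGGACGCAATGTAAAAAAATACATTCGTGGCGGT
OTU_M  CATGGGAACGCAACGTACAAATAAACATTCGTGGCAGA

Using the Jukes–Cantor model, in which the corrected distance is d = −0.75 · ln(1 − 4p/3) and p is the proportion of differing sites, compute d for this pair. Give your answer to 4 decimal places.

Mismatches occur at site 7 (G/A), site 14 (T/C), site 18 (A/C), site 22 (A/T), site 24 (T/A), site 36 (G/A), site 38 (T/A).
p = 7/38 = 0.184211.
d = −0.75 · ln(1 − (4/3)·0.184211) = −0.75 · ln(0.754385) = −0.75 · (-0.281852) = 0.2114.

0.2114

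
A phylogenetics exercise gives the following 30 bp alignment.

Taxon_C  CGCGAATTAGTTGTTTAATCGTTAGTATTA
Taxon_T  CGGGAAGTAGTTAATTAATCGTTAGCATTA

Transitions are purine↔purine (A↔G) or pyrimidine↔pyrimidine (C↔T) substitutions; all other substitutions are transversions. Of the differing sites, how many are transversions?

3

Mismatches occur at site 3 (C↔G, transversion), site 7 (T↔G, transversion), site 13 (G↔A, transition), site 14 (T↔A, transversion), site 26 (T↔C, transition).
Of the 5 differences, 2 transitions and 3 transversions, so the answer is 3.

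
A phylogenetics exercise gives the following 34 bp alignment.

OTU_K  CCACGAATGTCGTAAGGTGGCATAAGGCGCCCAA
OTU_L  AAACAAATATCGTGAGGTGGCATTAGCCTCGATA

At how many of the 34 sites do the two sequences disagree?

Mismatches occur at site 1 (C↔A), site 2 (C↔A), site 5 (G↔A), site 9 (G↔A), site 14 (A↔G), site 24 (A↔T), site 27 (G↔C), site 29 (G↔T), site 31 (C↔G), site 32 (C↔A), site 33 (A↔T).
That gives 11 mismatches out of 34 aligned sites, so the Hamming distance is 11.

11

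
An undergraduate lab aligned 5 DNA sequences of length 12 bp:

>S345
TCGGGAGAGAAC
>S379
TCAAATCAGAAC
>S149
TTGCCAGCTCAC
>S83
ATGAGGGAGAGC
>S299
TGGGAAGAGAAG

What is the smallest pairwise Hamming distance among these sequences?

3

Pairwise Hamming distances:
  S345 vs S379: 5
  S345 vs S149: 6
  S345 vs S83: 5
  S345 vs S299: 3
  S379 vs S149: 9
  S379 vs S83: 7
  S379 vs S299: 6
  S149 vs S83: 8
  S149 vs S299: 7
  S83 vs S299: 7
The smallest is 3, between S345 and S299.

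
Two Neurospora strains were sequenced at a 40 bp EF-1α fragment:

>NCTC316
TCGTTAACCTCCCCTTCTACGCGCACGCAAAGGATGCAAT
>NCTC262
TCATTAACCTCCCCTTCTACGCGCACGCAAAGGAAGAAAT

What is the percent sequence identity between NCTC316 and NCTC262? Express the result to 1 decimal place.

Mismatches occur at site 3 (G/A), site 35 (T/A), site 37 (C/A).
37 of the 40 sites match, so the percent identity is 37/40 × 100 = 92.5%.

92.5%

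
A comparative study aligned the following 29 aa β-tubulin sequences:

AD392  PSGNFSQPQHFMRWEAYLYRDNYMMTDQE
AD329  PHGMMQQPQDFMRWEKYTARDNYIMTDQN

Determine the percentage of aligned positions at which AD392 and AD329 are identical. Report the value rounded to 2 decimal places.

65.52%

The sequences differ at positions 2 (S/H), 4 (N/M), 5 (F/M), 6 (S/Q), 10 (H/D), 16 (A/K), 18 (L/T), 19 (Y/A), 24 (M/I), 29 (E/N).
19 of the 29 sites match, so the percent identity is 19/29 × 100 = 65.52%.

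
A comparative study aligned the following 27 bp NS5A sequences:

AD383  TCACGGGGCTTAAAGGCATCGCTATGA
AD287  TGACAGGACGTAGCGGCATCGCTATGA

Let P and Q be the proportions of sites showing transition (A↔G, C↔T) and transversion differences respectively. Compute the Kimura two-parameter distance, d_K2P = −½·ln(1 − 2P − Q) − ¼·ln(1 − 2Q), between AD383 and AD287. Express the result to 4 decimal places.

Mismatches occur at site 2 (C↔G, transversion), site 5 (G↔A, transition), site 8 (G↔A, transition), site 10 (T↔G, transversion), site 13 (A↔G, transition), site 14 (A↔C, transversion).
Of the 6 differences, 3 transitions and 3 transversions over 27 sites: P = 3/27 = 0.111111, Q = 3/27 = 0.111111.
d = −0.5·ln(0.666667) − 0.25·ln(0.777778) = −0.5·(-0.405465) − 0.25·(-0.251314) = 0.2656.

0.2656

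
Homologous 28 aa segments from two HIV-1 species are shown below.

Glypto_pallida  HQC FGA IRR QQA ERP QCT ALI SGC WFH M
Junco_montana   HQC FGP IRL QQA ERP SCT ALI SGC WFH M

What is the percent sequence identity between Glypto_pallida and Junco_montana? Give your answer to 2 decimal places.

Mismatches occur at site 6 (A↔P), site 9 (R↔L), site 16 (Q↔S).
25 of the 28 sites match, so the percent identity is 25/28 × 100 = 89.29%.

89.29%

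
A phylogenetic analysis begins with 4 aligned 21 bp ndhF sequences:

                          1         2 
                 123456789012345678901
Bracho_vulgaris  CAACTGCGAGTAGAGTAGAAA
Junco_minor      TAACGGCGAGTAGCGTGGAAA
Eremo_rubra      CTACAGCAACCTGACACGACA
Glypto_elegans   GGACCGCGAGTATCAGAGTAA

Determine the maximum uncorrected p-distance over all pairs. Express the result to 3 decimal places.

0.667

Pairwise Hamming distances:
  Bracho_vulgaris vs Junco_minor: 4
  Bracho_vulgaris vs Eremo_rubra: 10
  Bracho_vulgaris vs Glypto_elegans: 8
  Junco_minor vs Eremo_rubra: 12
  Junco_minor vs Glypto_elegans: 8
  Eremo_rubra vs Glypto_elegans: 14
The largest is 14 mismatches, between Eremo_rubra and Glypto_elegans; p = 14/21 = 0.667.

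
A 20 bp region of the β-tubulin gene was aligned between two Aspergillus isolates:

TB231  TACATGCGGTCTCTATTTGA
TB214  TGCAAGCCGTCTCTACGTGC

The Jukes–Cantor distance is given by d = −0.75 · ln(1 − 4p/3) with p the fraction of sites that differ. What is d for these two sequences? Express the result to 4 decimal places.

0.3831

The sequences differ at positions 2 (A/G), 5 (T/A), 8 (G/C), 16 (T/C), 17 (T/G), 20 (A/C).
p = 6/20 = 0.300000.
d = −0.75 · ln(1 − (4/3)·0.300000) = −0.75 · ln(0.600000) = −0.75 · (-0.510826) = 0.3831.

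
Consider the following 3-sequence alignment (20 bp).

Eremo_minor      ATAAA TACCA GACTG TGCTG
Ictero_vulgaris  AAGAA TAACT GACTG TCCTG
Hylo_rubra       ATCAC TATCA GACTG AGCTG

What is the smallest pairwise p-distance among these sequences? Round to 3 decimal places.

Pairwise Hamming distances:
  Eremo_minor vs Ictero_vulgaris: 5
  Eremo_minor vs Hylo_rubra: 4
  Ictero_vulgaris vs Hylo_rubra: 7
The smallest is 4 mismatches, between Eremo_minor and Hylo_rubra; p = 4/20 = 0.200.

0.200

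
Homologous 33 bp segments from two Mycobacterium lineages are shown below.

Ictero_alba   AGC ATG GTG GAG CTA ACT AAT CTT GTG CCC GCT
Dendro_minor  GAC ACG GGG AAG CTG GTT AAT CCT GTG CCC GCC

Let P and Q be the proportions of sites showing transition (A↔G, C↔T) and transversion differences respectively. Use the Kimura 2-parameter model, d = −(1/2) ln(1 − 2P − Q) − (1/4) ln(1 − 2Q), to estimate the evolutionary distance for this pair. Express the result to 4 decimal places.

Differing sites — 1:A/G (Ti); 2:G/A (Ti); 5:T/C (Ti); 8:T/G (Tv); 10:G/A (Ti); 15:A/G (Ti); 16:A/G (Ti); 17:C/T (Ti); 23:T/C (Ti); 33:T/C (Ti).
Of the 10 differences, 9 transitions and 1 transversion over 33 sites: P = 9/33 = 0.272727, Q = 1/33 = 0.030303.
d = −0.5·ln(0.424243) − 0.25·ln(0.939394) = −0.5·(-0.857449) − 0.25·(-0.062520) = 0.4444.

0.4444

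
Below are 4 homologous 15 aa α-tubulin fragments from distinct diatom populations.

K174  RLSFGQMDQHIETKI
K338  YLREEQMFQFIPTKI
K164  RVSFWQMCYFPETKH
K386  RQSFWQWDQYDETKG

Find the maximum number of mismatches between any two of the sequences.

Pairwise Hamming distances:
  K174 vs K338: 7
  K174 vs K164: 7
  K174 vs K386: 6
  K338 vs K164: 10
  K338 vs K386: 11
  K164 vs K386: 7
The largest is 11, between K338 and K386.

11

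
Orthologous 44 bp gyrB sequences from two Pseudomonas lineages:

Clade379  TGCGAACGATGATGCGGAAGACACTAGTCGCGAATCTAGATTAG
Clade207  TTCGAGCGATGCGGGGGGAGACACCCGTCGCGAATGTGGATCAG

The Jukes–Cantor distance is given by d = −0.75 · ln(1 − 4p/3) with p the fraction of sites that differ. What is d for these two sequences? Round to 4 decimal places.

0.3041

The sequences differ at positions 2 (G/T), 6 (A/G), 12 (A/C), 13 (T/G), 15 (C/G), 18 (A/G), 25 (T/C), 26 (A/C), 36 (C/G), 38 (A/G), 42 (T/C).
p = 11/44 = 0.250000.
d = −0.75 · ln(1 − (4/3)·0.250000) = −0.75 · ln(0.666667) = −0.75 · (-0.405465) = 0.3041.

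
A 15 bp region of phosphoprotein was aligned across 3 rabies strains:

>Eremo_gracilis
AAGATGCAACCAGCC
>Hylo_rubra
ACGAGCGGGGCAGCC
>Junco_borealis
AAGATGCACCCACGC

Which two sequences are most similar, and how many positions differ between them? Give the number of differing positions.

Pairwise Hamming distances:
  Eremo_gracilis vs Hylo_rubra: 7
  Eremo_gracilis vs Junco_borealis: 3
  Hylo_rubra vs Junco_borealis: 9
The smallest is 3, between Eremo_gracilis and Junco_borealis.

3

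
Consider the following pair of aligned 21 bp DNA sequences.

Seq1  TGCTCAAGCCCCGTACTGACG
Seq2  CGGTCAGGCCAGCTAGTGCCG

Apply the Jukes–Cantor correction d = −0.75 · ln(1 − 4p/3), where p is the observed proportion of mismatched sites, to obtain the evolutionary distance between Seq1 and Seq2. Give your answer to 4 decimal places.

0.5319

Differing sites — 1:T/C; 3:C/G; 7:A/G; 11:C/A; 12:C/G; 13:G/C; 16:C/G; 19:A/C.
p = 8/21 = 0.380952.
d = −0.75 · ln(1 − (4/3)·0.380952) = −0.75 · ln(0.492064) = −0.75 · (-0.709146) = 0.5319.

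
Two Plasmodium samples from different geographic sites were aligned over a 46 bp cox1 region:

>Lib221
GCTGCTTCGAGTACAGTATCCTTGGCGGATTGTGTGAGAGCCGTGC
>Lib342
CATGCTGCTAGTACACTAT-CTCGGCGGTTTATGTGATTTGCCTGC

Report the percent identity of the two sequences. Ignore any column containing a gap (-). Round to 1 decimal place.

Excluding the 1 gap column leaves 45 comparable sites.
Differing sites — 1:G/C; 2:C/A; 7:T/G; 9:G/T; 16:G/C; 23:T/C; 29:A/T; 32:G/A; 38:G/T; 39:A/T; 40:G/T; 41:C/G; 43:G/C.
32 of the 45 comparable sites match, so the percent identity is 32/45 × 100 = 71.1%.

71.1%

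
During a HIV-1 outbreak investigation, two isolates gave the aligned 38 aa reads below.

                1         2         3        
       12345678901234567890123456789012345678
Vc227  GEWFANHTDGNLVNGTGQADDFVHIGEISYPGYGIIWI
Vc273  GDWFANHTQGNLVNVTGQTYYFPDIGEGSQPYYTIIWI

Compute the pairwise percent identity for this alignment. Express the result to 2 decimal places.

68.42%

Mismatches occur at site 2 (E/D), site 9 (D/Q), site 15 (G/V), site 19 (A/T), site 20 (D/Y), site 21 (D/Y), site 23 (V/P), site 24 (H/D), site 28 (I/G), site 30 (Y/Q), site 32 (G/Y), site 34 (G/T).
26 of the 38 sites match, so the percent identity is 26/38 × 100 = 68.42%.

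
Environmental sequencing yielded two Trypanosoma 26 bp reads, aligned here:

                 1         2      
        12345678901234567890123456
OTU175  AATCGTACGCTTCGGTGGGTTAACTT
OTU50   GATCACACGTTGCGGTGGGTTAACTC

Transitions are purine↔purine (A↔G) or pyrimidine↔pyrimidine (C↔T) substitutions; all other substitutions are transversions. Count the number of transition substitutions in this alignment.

5

Differing sites — 1:A/G (Ti); 5:G/A (Ti); 6:T/C (Ti); 10:C/T (Ti); 12:T/G (Tv); 26:T/C (Ti).
Of the 6 differences, 5 transitions and 1 transversion, so the answer is 5.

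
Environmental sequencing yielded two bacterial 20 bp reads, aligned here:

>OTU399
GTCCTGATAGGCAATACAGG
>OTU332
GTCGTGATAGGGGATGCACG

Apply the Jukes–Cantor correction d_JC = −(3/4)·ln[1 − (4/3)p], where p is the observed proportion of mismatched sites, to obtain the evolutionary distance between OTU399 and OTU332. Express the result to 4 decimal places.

0.3041

The sequences differ at positions 4 (C/G), 12 (C/G), 13 (A/G), 16 (A/G), 19 (G/C).
p = 5/20 = 0.250000.
d = −0.75 · ln(1 − (4/3)·0.250000) = −0.75 · ln(0.666667) = −0.75 · (-0.405465) = 0.3041.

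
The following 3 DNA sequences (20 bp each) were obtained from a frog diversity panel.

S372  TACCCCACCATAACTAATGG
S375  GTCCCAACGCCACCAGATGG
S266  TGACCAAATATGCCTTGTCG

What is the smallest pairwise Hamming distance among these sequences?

Pairwise Hamming distances:
  S372 vs S375: 9
  S372 vs S266: 10
  S375 vs S266: 12
The smallest is 9, between S372 and S375.

9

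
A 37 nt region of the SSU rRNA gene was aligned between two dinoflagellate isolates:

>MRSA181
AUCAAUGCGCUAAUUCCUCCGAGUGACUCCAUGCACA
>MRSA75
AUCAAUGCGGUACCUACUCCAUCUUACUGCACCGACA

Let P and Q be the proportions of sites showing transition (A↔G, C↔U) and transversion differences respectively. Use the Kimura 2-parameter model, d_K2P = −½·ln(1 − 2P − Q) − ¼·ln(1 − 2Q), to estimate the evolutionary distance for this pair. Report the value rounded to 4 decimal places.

Mismatches occur at site 10 (C↔G, transversion), site 13 (A↔C, transversion), site 14 (U↔C, transition), site 16 (C↔A, transversion), site 21 (G↔A, transition), site 22 (A↔U, transversion), site 23 (G↔C, transversion), site 25 (G↔U, transversion), site 29 (C↔G, transversion), site 32 (U↔C, transition), site 33 (G↔C, transversion), site 34 (C↔G, transversion).
Of the 12 differences, 3 transitions and 9 transversions over 37 sites: P = 3/37 = 0.081081, Q = 9/37 = 0.243243.
d = −0.5·ln(0.594595) − 0.25·ln(0.513514) = −0.5·(-0.519875) − 0.25·(-0.666478) = 0.4266.

0.4266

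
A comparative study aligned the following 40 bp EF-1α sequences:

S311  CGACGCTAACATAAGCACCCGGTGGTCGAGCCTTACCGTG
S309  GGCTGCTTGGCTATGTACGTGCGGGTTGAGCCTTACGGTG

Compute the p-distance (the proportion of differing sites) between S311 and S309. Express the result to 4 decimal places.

Mismatches occur at site 1 (C/G), site 3 (A/C), site 4 (C/T), site 8 (A/T), site 9 (A/G), site 10 (C/G), site 11 (A/C), site 14 (A/T), site 16 (C/T), site 19 (C/G), site 20 (C/T), site 22 (G/C), site 23 (T/G), site 27 (C/T), site 37 (C/G).
There are 15 differences over 40 sites, so p = 15/40 = 0.3750.

0.3750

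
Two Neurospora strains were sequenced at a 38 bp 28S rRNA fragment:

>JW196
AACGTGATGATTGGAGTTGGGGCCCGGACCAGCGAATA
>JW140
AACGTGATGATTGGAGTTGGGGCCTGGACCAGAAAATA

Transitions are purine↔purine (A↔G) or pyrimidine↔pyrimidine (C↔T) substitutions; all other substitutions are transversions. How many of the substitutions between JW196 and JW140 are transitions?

Differing sites — 25:C/T (Ti); 33:C/A (Tv); 34:G/A (Ti).
Of the 3 differences, 2 transitions and 1 transversion, so the answer is 2.

2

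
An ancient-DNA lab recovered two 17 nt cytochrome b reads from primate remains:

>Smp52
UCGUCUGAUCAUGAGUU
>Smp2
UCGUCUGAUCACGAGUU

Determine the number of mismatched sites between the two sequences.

1

Differing sites — 12:U/C.
That gives 1 mismatch out of 17 aligned sites, so the Hamming distance is 1.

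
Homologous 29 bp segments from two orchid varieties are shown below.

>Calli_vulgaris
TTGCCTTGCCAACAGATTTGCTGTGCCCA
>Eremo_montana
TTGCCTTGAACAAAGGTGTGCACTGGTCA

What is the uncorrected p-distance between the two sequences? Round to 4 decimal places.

0.3448

Mismatches occur at site 9 (C↔A), site 10 (C↔A), site 11 (A↔C), site 13 (C↔A), site 16 (A↔G), site 18 (T↔G), site 22 (T↔A), site 23 (G↔C), site 26 (C↔G), site 27 (C↔T).
There are 10 differences over 29 sites, so p = 10/29 = 0.3448.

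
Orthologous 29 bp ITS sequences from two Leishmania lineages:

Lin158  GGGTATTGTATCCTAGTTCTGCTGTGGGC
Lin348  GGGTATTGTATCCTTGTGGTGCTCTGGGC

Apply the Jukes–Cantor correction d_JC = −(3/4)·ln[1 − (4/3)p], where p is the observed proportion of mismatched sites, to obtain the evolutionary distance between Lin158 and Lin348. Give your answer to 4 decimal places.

0.1524

Mismatches occur at site 15 (A→T), site 18 (T→G), site 19 (C→G), site 24 (G→C).
p = 4/29 = 0.137931.
d = −0.75 · ln(1 − (4/3)·0.137931) = −0.75 · ln(0.816092) = −0.75 · (-0.203228) = 0.1524.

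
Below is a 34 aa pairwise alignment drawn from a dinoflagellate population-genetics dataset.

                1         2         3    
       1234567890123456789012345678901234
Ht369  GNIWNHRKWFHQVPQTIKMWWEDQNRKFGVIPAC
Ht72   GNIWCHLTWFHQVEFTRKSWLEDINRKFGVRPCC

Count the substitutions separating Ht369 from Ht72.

The sequences differ at positions 5 (N/C), 7 (R/L), 8 (K/T), 14 (P/E), 15 (Q/F), 17 (I/R), 19 (M/S), 21 (W/L), 24 (Q/I), 31 (I/R), 33 (A/C).
That gives 11 mismatches out of 34 aligned sites, so the Hamming distance is 11.

11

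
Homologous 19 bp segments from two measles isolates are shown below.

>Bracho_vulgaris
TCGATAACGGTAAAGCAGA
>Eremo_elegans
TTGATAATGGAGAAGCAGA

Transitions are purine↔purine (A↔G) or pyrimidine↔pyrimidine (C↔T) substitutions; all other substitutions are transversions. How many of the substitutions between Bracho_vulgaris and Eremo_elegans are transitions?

The sequences differ at positions 2 (C/T, transition), 8 (C/T, transition), 11 (T/A, transversion), 12 (A/G, transition).
Of the 4 differences, 3 transitions and 1 transversion, so the answer is 3.

3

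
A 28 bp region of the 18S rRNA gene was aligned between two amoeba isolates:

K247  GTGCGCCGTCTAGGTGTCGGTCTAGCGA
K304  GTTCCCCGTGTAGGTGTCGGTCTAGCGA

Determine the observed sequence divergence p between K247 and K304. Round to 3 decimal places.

The sequences differ at positions 3 (G/T), 5 (G/C), 10 (C/G).
There are 3 differences over 28 sites, so p = 3/28 = 0.107.

0.107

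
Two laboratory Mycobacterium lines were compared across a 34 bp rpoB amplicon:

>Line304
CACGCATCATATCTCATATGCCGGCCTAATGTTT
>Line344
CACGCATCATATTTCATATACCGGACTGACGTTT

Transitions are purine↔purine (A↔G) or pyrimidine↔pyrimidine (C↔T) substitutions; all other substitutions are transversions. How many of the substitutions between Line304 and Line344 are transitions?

Differing sites — 13:C/T (Ti); 20:G/A (Ti); 25:C/A (Tv); 28:A/G (Ti); 30:T/C (Ti).
Of the 5 differences, 4 transitions and 1 transversion, so the answer is 4.

4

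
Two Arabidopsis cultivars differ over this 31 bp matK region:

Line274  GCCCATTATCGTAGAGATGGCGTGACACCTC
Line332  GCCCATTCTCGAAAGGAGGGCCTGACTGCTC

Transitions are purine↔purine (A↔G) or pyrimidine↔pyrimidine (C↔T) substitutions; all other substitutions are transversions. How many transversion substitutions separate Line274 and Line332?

Differing sites — 8:A/C (Tv); 12:T/A (Tv); 14:G/A (Ti); 15:A/G (Ti); 18:T/G (Tv); 22:G/C (Tv); 27:A/T (Tv); 28:C/G (Tv).
Of the 8 differences, 2 transitions and 6 transversions, so the answer is 6.

6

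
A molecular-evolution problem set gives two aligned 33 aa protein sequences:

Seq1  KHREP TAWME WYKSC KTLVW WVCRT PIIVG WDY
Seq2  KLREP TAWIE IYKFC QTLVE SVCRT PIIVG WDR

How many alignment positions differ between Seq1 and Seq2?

8

Differing sites — 2:H/L; 9:M/I; 11:W/I; 14:S/F; 16:K/Q; 20:W/E; 21:W/S; 33:Y/R.
That gives 8 mismatches out of 33 aligned sites, so the Hamming distance is 8.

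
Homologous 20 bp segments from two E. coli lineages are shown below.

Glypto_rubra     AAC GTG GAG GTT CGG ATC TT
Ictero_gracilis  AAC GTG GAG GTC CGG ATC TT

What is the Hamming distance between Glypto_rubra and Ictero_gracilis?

1

Differing sites — 12:T/C.
That gives 1 mismatch out of 20 aligned sites, so the Hamming distance is 1.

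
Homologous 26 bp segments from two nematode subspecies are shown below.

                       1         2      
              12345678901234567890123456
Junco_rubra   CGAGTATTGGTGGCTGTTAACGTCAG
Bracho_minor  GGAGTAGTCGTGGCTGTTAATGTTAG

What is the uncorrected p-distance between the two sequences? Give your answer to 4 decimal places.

0.1923

The sequences differ at positions 1 (C/G), 7 (T/G), 9 (G/C), 21 (C/T), 24 (C/T).
There are 5 differences over 26 sites, so p = 5/26 = 0.1923.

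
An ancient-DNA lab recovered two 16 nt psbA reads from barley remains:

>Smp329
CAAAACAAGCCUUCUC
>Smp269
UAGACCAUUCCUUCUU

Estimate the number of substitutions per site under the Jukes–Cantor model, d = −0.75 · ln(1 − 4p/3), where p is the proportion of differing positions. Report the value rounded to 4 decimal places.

Mismatches occur at site 1 (C↔U), site 3 (A↔G), site 5 (A↔C), site 8 (A↔U), site 9 (G↔U), site 16 (C↔U).
p = 6/16 = 0.375000.
d = −0.75 · ln(1 − (4/3)·0.375000) = −0.75 · ln(0.500000) = −0.75 · (-0.693147) = 0.5199.

0.5199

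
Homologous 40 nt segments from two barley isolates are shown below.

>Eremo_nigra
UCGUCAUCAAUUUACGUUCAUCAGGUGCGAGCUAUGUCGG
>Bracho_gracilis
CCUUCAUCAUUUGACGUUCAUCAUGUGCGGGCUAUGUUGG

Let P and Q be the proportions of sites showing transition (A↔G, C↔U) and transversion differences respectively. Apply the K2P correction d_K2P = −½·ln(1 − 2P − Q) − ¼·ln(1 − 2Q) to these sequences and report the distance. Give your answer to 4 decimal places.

The sequences differ at positions 1 (U/C, transition), 3 (G/U, transversion), 10 (A/U, transversion), 13 (U/G, transversion), 24 (G/U, transversion), 30 (A/G, transition), 38 (C/U, transition).
Of the 7 differences, 3 transitions and 4 transversions over 40 sites: P = 3/40 = 0.075000, Q = 4/40 = 0.100000.
d = −0.5·ln(0.750000) − 0.25·ln(0.800000) = −0.5·(-0.287682) − 0.25·(-0.223144) = 0.1996.

0.1996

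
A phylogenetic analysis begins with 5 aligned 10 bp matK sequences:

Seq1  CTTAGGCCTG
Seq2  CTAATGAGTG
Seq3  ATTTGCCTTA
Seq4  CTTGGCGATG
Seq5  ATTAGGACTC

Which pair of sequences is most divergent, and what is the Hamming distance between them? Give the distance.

8

Pairwise Hamming distances:
  Seq1 vs Seq2: 4
  Seq1 vs Seq3: 5
  Seq1 vs Seq4: 4
  Seq1 vs Seq5: 3
  Seq2 vs Seq3: 8
  Seq2 vs Seq4: 6
  Seq2 vs Seq5: 5
  Seq3 vs Seq4: 5
  Seq3 vs Seq5: 5
  Seq4 vs Seq5: 6
The largest is 8, between Seq2 and Seq3.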